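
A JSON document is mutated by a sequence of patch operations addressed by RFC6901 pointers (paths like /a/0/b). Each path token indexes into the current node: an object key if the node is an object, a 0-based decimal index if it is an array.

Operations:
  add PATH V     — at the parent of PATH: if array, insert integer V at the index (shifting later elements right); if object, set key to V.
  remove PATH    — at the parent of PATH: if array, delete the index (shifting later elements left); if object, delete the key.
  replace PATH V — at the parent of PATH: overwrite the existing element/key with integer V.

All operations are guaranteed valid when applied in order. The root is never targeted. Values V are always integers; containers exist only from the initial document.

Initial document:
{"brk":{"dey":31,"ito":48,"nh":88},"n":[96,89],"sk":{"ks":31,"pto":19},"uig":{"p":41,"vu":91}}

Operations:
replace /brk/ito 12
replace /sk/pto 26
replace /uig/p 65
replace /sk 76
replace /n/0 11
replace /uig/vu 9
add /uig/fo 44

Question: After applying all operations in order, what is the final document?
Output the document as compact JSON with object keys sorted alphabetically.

Answer: {"brk":{"dey":31,"ito":12,"nh":88},"n":[11,89],"sk":76,"uig":{"fo":44,"p":65,"vu":9}}

Derivation:
After op 1 (replace /brk/ito 12): {"brk":{"dey":31,"ito":12,"nh":88},"n":[96,89],"sk":{"ks":31,"pto":19},"uig":{"p":41,"vu":91}}
After op 2 (replace /sk/pto 26): {"brk":{"dey":31,"ito":12,"nh":88},"n":[96,89],"sk":{"ks":31,"pto":26},"uig":{"p":41,"vu":91}}
After op 3 (replace /uig/p 65): {"brk":{"dey":31,"ito":12,"nh":88},"n":[96,89],"sk":{"ks":31,"pto":26},"uig":{"p":65,"vu":91}}
After op 4 (replace /sk 76): {"brk":{"dey":31,"ito":12,"nh":88},"n":[96,89],"sk":76,"uig":{"p":65,"vu":91}}
After op 5 (replace /n/0 11): {"brk":{"dey":31,"ito":12,"nh":88},"n":[11,89],"sk":76,"uig":{"p":65,"vu":91}}
After op 6 (replace /uig/vu 9): {"brk":{"dey":31,"ito":12,"nh":88},"n":[11,89],"sk":76,"uig":{"p":65,"vu":9}}
After op 7 (add /uig/fo 44): {"brk":{"dey":31,"ito":12,"nh":88},"n":[11,89],"sk":76,"uig":{"fo":44,"p":65,"vu":9}}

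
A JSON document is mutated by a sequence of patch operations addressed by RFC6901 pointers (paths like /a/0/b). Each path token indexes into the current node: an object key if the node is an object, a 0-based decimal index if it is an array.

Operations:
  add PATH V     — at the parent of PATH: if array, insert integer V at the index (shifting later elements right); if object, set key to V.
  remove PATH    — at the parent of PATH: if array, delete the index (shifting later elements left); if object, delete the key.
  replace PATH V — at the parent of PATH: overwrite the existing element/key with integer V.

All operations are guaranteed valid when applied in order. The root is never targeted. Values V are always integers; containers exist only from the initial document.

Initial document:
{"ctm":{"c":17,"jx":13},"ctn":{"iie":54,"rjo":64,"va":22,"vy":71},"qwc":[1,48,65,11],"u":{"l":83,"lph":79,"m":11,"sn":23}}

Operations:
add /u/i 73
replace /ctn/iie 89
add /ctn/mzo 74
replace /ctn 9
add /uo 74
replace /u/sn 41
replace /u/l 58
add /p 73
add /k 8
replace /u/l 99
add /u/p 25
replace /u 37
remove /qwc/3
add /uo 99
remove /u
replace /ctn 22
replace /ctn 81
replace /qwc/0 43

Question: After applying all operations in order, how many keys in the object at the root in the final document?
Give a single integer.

After op 1 (add /u/i 73): {"ctm":{"c":17,"jx":13},"ctn":{"iie":54,"rjo":64,"va":22,"vy":71},"qwc":[1,48,65,11],"u":{"i":73,"l":83,"lph":79,"m":11,"sn":23}}
After op 2 (replace /ctn/iie 89): {"ctm":{"c":17,"jx":13},"ctn":{"iie":89,"rjo":64,"va":22,"vy":71},"qwc":[1,48,65,11],"u":{"i":73,"l":83,"lph":79,"m":11,"sn":23}}
After op 3 (add /ctn/mzo 74): {"ctm":{"c":17,"jx":13},"ctn":{"iie":89,"mzo":74,"rjo":64,"va":22,"vy":71},"qwc":[1,48,65,11],"u":{"i":73,"l":83,"lph":79,"m":11,"sn":23}}
After op 4 (replace /ctn 9): {"ctm":{"c":17,"jx":13},"ctn":9,"qwc":[1,48,65,11],"u":{"i":73,"l":83,"lph":79,"m":11,"sn":23}}
After op 5 (add /uo 74): {"ctm":{"c":17,"jx":13},"ctn":9,"qwc":[1,48,65,11],"u":{"i":73,"l":83,"lph":79,"m":11,"sn":23},"uo":74}
After op 6 (replace /u/sn 41): {"ctm":{"c":17,"jx":13},"ctn":9,"qwc":[1,48,65,11],"u":{"i":73,"l":83,"lph":79,"m":11,"sn":41},"uo":74}
After op 7 (replace /u/l 58): {"ctm":{"c":17,"jx":13},"ctn":9,"qwc":[1,48,65,11],"u":{"i":73,"l":58,"lph":79,"m":11,"sn":41},"uo":74}
After op 8 (add /p 73): {"ctm":{"c":17,"jx":13},"ctn":9,"p":73,"qwc":[1,48,65,11],"u":{"i":73,"l":58,"lph":79,"m":11,"sn":41},"uo":74}
After op 9 (add /k 8): {"ctm":{"c":17,"jx":13},"ctn":9,"k":8,"p":73,"qwc":[1,48,65,11],"u":{"i":73,"l":58,"lph":79,"m":11,"sn":41},"uo":74}
After op 10 (replace /u/l 99): {"ctm":{"c":17,"jx":13},"ctn":9,"k":8,"p":73,"qwc":[1,48,65,11],"u":{"i":73,"l":99,"lph":79,"m":11,"sn":41},"uo":74}
After op 11 (add /u/p 25): {"ctm":{"c":17,"jx":13},"ctn":9,"k":8,"p":73,"qwc":[1,48,65,11],"u":{"i":73,"l":99,"lph":79,"m":11,"p":25,"sn":41},"uo":74}
After op 12 (replace /u 37): {"ctm":{"c":17,"jx":13},"ctn":9,"k":8,"p":73,"qwc":[1,48,65,11],"u":37,"uo":74}
After op 13 (remove /qwc/3): {"ctm":{"c":17,"jx":13},"ctn":9,"k":8,"p":73,"qwc":[1,48,65],"u":37,"uo":74}
After op 14 (add /uo 99): {"ctm":{"c":17,"jx":13},"ctn":9,"k":8,"p":73,"qwc":[1,48,65],"u":37,"uo":99}
After op 15 (remove /u): {"ctm":{"c":17,"jx":13},"ctn":9,"k":8,"p":73,"qwc":[1,48,65],"uo":99}
After op 16 (replace /ctn 22): {"ctm":{"c":17,"jx":13},"ctn":22,"k":8,"p":73,"qwc":[1,48,65],"uo":99}
After op 17 (replace /ctn 81): {"ctm":{"c":17,"jx":13},"ctn":81,"k":8,"p":73,"qwc":[1,48,65],"uo":99}
After op 18 (replace /qwc/0 43): {"ctm":{"c":17,"jx":13},"ctn":81,"k":8,"p":73,"qwc":[43,48,65],"uo":99}
Size at the root: 6

Answer: 6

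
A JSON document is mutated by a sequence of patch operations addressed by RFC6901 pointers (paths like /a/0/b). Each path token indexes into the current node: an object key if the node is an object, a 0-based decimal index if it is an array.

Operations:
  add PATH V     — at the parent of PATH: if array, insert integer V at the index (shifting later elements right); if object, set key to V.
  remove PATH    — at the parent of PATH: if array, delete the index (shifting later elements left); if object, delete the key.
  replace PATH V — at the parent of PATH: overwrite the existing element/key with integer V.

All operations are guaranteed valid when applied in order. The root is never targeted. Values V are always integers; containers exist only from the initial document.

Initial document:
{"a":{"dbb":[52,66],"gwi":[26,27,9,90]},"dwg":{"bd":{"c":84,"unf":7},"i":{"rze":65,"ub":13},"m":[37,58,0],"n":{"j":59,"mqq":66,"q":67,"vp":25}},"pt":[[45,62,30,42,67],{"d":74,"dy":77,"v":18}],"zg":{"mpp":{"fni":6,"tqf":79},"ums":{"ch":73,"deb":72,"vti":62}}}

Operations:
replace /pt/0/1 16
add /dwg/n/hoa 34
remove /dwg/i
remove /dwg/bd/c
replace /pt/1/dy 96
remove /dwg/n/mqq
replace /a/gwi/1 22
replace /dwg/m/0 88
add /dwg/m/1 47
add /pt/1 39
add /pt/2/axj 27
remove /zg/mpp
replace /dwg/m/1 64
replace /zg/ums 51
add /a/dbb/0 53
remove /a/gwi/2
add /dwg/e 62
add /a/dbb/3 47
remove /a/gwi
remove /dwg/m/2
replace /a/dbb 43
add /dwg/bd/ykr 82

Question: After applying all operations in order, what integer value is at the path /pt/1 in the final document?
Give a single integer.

After op 1 (replace /pt/0/1 16): {"a":{"dbb":[52,66],"gwi":[26,27,9,90]},"dwg":{"bd":{"c":84,"unf":7},"i":{"rze":65,"ub":13},"m":[37,58,0],"n":{"j":59,"mqq":66,"q":67,"vp":25}},"pt":[[45,16,30,42,67],{"d":74,"dy":77,"v":18}],"zg":{"mpp":{"fni":6,"tqf":79},"ums":{"ch":73,"deb":72,"vti":62}}}
After op 2 (add /dwg/n/hoa 34): {"a":{"dbb":[52,66],"gwi":[26,27,9,90]},"dwg":{"bd":{"c":84,"unf":7},"i":{"rze":65,"ub":13},"m":[37,58,0],"n":{"hoa":34,"j":59,"mqq":66,"q":67,"vp":25}},"pt":[[45,16,30,42,67],{"d":74,"dy":77,"v":18}],"zg":{"mpp":{"fni":6,"tqf":79},"ums":{"ch":73,"deb":72,"vti":62}}}
After op 3 (remove /dwg/i): {"a":{"dbb":[52,66],"gwi":[26,27,9,90]},"dwg":{"bd":{"c":84,"unf":7},"m":[37,58,0],"n":{"hoa":34,"j":59,"mqq":66,"q":67,"vp":25}},"pt":[[45,16,30,42,67],{"d":74,"dy":77,"v":18}],"zg":{"mpp":{"fni":6,"tqf":79},"ums":{"ch":73,"deb":72,"vti":62}}}
After op 4 (remove /dwg/bd/c): {"a":{"dbb":[52,66],"gwi":[26,27,9,90]},"dwg":{"bd":{"unf":7},"m":[37,58,0],"n":{"hoa":34,"j":59,"mqq":66,"q":67,"vp":25}},"pt":[[45,16,30,42,67],{"d":74,"dy":77,"v":18}],"zg":{"mpp":{"fni":6,"tqf":79},"ums":{"ch":73,"deb":72,"vti":62}}}
After op 5 (replace /pt/1/dy 96): {"a":{"dbb":[52,66],"gwi":[26,27,9,90]},"dwg":{"bd":{"unf":7},"m":[37,58,0],"n":{"hoa":34,"j":59,"mqq":66,"q":67,"vp":25}},"pt":[[45,16,30,42,67],{"d":74,"dy":96,"v":18}],"zg":{"mpp":{"fni":6,"tqf":79},"ums":{"ch":73,"deb":72,"vti":62}}}
After op 6 (remove /dwg/n/mqq): {"a":{"dbb":[52,66],"gwi":[26,27,9,90]},"dwg":{"bd":{"unf":7},"m":[37,58,0],"n":{"hoa":34,"j":59,"q":67,"vp":25}},"pt":[[45,16,30,42,67],{"d":74,"dy":96,"v":18}],"zg":{"mpp":{"fni":6,"tqf":79},"ums":{"ch":73,"deb":72,"vti":62}}}
After op 7 (replace /a/gwi/1 22): {"a":{"dbb":[52,66],"gwi":[26,22,9,90]},"dwg":{"bd":{"unf":7},"m":[37,58,0],"n":{"hoa":34,"j":59,"q":67,"vp":25}},"pt":[[45,16,30,42,67],{"d":74,"dy":96,"v":18}],"zg":{"mpp":{"fni":6,"tqf":79},"ums":{"ch":73,"deb":72,"vti":62}}}
After op 8 (replace /dwg/m/0 88): {"a":{"dbb":[52,66],"gwi":[26,22,9,90]},"dwg":{"bd":{"unf":7},"m":[88,58,0],"n":{"hoa":34,"j":59,"q":67,"vp":25}},"pt":[[45,16,30,42,67],{"d":74,"dy":96,"v":18}],"zg":{"mpp":{"fni":6,"tqf":79},"ums":{"ch":73,"deb":72,"vti":62}}}
After op 9 (add /dwg/m/1 47): {"a":{"dbb":[52,66],"gwi":[26,22,9,90]},"dwg":{"bd":{"unf":7},"m":[88,47,58,0],"n":{"hoa":34,"j":59,"q":67,"vp":25}},"pt":[[45,16,30,42,67],{"d":74,"dy":96,"v":18}],"zg":{"mpp":{"fni":6,"tqf":79},"ums":{"ch":73,"deb":72,"vti":62}}}
After op 10 (add /pt/1 39): {"a":{"dbb":[52,66],"gwi":[26,22,9,90]},"dwg":{"bd":{"unf":7},"m":[88,47,58,0],"n":{"hoa":34,"j":59,"q":67,"vp":25}},"pt":[[45,16,30,42,67],39,{"d":74,"dy":96,"v":18}],"zg":{"mpp":{"fni":6,"tqf":79},"ums":{"ch":73,"deb":72,"vti":62}}}
After op 11 (add /pt/2/axj 27): {"a":{"dbb":[52,66],"gwi":[26,22,9,90]},"dwg":{"bd":{"unf":7},"m":[88,47,58,0],"n":{"hoa":34,"j":59,"q":67,"vp":25}},"pt":[[45,16,30,42,67],39,{"axj":27,"d":74,"dy":96,"v":18}],"zg":{"mpp":{"fni":6,"tqf":79},"ums":{"ch":73,"deb":72,"vti":62}}}
After op 12 (remove /zg/mpp): {"a":{"dbb":[52,66],"gwi":[26,22,9,90]},"dwg":{"bd":{"unf":7},"m":[88,47,58,0],"n":{"hoa":34,"j":59,"q":67,"vp":25}},"pt":[[45,16,30,42,67],39,{"axj":27,"d":74,"dy":96,"v":18}],"zg":{"ums":{"ch":73,"deb":72,"vti":62}}}
After op 13 (replace /dwg/m/1 64): {"a":{"dbb":[52,66],"gwi":[26,22,9,90]},"dwg":{"bd":{"unf":7},"m":[88,64,58,0],"n":{"hoa":34,"j":59,"q":67,"vp":25}},"pt":[[45,16,30,42,67],39,{"axj":27,"d":74,"dy":96,"v":18}],"zg":{"ums":{"ch":73,"deb":72,"vti":62}}}
After op 14 (replace /zg/ums 51): {"a":{"dbb":[52,66],"gwi":[26,22,9,90]},"dwg":{"bd":{"unf":7},"m":[88,64,58,0],"n":{"hoa":34,"j":59,"q":67,"vp":25}},"pt":[[45,16,30,42,67],39,{"axj":27,"d":74,"dy":96,"v":18}],"zg":{"ums":51}}
After op 15 (add /a/dbb/0 53): {"a":{"dbb":[53,52,66],"gwi":[26,22,9,90]},"dwg":{"bd":{"unf":7},"m":[88,64,58,0],"n":{"hoa":34,"j":59,"q":67,"vp":25}},"pt":[[45,16,30,42,67],39,{"axj":27,"d":74,"dy":96,"v":18}],"zg":{"ums":51}}
After op 16 (remove /a/gwi/2): {"a":{"dbb":[53,52,66],"gwi":[26,22,90]},"dwg":{"bd":{"unf":7},"m":[88,64,58,0],"n":{"hoa":34,"j":59,"q":67,"vp":25}},"pt":[[45,16,30,42,67],39,{"axj":27,"d":74,"dy":96,"v":18}],"zg":{"ums":51}}
After op 17 (add /dwg/e 62): {"a":{"dbb":[53,52,66],"gwi":[26,22,90]},"dwg":{"bd":{"unf":7},"e":62,"m":[88,64,58,0],"n":{"hoa":34,"j":59,"q":67,"vp":25}},"pt":[[45,16,30,42,67],39,{"axj":27,"d":74,"dy":96,"v":18}],"zg":{"ums":51}}
After op 18 (add /a/dbb/3 47): {"a":{"dbb":[53,52,66,47],"gwi":[26,22,90]},"dwg":{"bd":{"unf":7},"e":62,"m":[88,64,58,0],"n":{"hoa":34,"j":59,"q":67,"vp":25}},"pt":[[45,16,30,42,67],39,{"axj":27,"d":74,"dy":96,"v":18}],"zg":{"ums":51}}
After op 19 (remove /a/gwi): {"a":{"dbb":[53,52,66,47]},"dwg":{"bd":{"unf":7},"e":62,"m":[88,64,58,0],"n":{"hoa":34,"j":59,"q":67,"vp":25}},"pt":[[45,16,30,42,67],39,{"axj":27,"d":74,"dy":96,"v":18}],"zg":{"ums":51}}
After op 20 (remove /dwg/m/2): {"a":{"dbb":[53,52,66,47]},"dwg":{"bd":{"unf":7},"e":62,"m":[88,64,0],"n":{"hoa":34,"j":59,"q":67,"vp":25}},"pt":[[45,16,30,42,67],39,{"axj":27,"d":74,"dy":96,"v":18}],"zg":{"ums":51}}
After op 21 (replace /a/dbb 43): {"a":{"dbb":43},"dwg":{"bd":{"unf":7},"e":62,"m":[88,64,0],"n":{"hoa":34,"j":59,"q":67,"vp":25}},"pt":[[45,16,30,42,67],39,{"axj":27,"d":74,"dy":96,"v":18}],"zg":{"ums":51}}
After op 22 (add /dwg/bd/ykr 82): {"a":{"dbb":43},"dwg":{"bd":{"unf":7,"ykr":82},"e":62,"m":[88,64,0],"n":{"hoa":34,"j":59,"q":67,"vp":25}},"pt":[[45,16,30,42,67],39,{"axj":27,"d":74,"dy":96,"v":18}],"zg":{"ums":51}}
Value at /pt/1: 39

Answer: 39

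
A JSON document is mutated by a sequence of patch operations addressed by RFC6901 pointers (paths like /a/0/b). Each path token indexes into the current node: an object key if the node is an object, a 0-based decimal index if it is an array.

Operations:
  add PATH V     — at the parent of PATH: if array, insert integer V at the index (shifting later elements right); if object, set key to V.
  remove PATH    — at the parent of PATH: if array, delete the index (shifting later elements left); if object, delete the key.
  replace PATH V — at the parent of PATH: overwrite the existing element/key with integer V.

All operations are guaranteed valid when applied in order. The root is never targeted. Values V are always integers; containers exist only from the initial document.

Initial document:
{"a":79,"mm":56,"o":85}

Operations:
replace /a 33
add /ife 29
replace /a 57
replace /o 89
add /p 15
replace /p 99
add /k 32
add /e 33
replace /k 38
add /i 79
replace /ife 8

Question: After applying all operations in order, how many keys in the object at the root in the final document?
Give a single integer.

Answer: 8

Derivation:
After op 1 (replace /a 33): {"a":33,"mm":56,"o":85}
After op 2 (add /ife 29): {"a":33,"ife":29,"mm":56,"o":85}
After op 3 (replace /a 57): {"a":57,"ife":29,"mm":56,"o":85}
After op 4 (replace /o 89): {"a":57,"ife":29,"mm":56,"o":89}
After op 5 (add /p 15): {"a":57,"ife":29,"mm":56,"o":89,"p":15}
After op 6 (replace /p 99): {"a":57,"ife":29,"mm":56,"o":89,"p":99}
After op 7 (add /k 32): {"a":57,"ife":29,"k":32,"mm":56,"o":89,"p":99}
After op 8 (add /e 33): {"a":57,"e":33,"ife":29,"k":32,"mm":56,"o":89,"p":99}
After op 9 (replace /k 38): {"a":57,"e":33,"ife":29,"k":38,"mm":56,"o":89,"p":99}
After op 10 (add /i 79): {"a":57,"e":33,"i":79,"ife":29,"k":38,"mm":56,"o":89,"p":99}
After op 11 (replace /ife 8): {"a":57,"e":33,"i":79,"ife":8,"k":38,"mm":56,"o":89,"p":99}
Size at the root: 8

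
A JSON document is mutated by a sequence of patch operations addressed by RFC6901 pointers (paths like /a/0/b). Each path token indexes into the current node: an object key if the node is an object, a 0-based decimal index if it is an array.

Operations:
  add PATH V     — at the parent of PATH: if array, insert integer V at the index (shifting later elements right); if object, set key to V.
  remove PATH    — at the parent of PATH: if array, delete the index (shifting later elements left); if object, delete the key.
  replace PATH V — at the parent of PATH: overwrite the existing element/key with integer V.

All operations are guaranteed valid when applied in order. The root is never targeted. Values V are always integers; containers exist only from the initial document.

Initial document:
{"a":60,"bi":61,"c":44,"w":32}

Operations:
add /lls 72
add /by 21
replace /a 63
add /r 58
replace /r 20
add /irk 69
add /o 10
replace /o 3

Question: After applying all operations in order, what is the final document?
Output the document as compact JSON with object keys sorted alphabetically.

Answer: {"a":63,"bi":61,"by":21,"c":44,"irk":69,"lls":72,"o":3,"r":20,"w":32}

Derivation:
After op 1 (add /lls 72): {"a":60,"bi":61,"c":44,"lls":72,"w":32}
After op 2 (add /by 21): {"a":60,"bi":61,"by":21,"c":44,"lls":72,"w":32}
After op 3 (replace /a 63): {"a":63,"bi":61,"by":21,"c":44,"lls":72,"w":32}
After op 4 (add /r 58): {"a":63,"bi":61,"by":21,"c":44,"lls":72,"r":58,"w":32}
After op 5 (replace /r 20): {"a":63,"bi":61,"by":21,"c":44,"lls":72,"r":20,"w":32}
After op 6 (add /irk 69): {"a":63,"bi":61,"by":21,"c":44,"irk":69,"lls":72,"r":20,"w":32}
After op 7 (add /o 10): {"a":63,"bi":61,"by":21,"c":44,"irk":69,"lls":72,"o":10,"r":20,"w":32}
After op 8 (replace /o 3): {"a":63,"bi":61,"by":21,"c":44,"irk":69,"lls":72,"o":3,"r":20,"w":32}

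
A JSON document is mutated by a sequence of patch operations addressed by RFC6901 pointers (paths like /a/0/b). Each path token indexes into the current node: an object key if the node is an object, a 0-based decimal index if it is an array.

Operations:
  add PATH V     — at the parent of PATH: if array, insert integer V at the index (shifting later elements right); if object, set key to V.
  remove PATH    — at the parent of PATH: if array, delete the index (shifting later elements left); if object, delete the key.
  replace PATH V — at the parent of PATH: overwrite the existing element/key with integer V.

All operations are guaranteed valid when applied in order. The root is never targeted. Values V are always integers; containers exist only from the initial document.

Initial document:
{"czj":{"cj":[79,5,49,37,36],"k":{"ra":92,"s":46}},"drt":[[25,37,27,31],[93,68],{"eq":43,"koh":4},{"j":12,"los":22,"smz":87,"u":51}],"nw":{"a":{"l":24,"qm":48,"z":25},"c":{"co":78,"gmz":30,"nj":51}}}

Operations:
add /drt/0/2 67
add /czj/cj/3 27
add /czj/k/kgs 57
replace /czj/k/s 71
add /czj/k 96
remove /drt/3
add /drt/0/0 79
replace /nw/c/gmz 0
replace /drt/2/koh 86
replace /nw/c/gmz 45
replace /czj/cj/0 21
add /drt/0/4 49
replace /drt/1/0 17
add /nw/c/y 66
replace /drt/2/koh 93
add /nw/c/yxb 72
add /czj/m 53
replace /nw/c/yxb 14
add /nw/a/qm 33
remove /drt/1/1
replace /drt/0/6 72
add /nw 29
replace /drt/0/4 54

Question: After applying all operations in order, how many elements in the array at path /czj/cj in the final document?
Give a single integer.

Answer: 6

Derivation:
After op 1 (add /drt/0/2 67): {"czj":{"cj":[79,5,49,37,36],"k":{"ra":92,"s":46}},"drt":[[25,37,67,27,31],[93,68],{"eq":43,"koh":4},{"j":12,"los":22,"smz":87,"u":51}],"nw":{"a":{"l":24,"qm":48,"z":25},"c":{"co":78,"gmz":30,"nj":51}}}
After op 2 (add /czj/cj/3 27): {"czj":{"cj":[79,5,49,27,37,36],"k":{"ra":92,"s":46}},"drt":[[25,37,67,27,31],[93,68],{"eq":43,"koh":4},{"j":12,"los":22,"smz":87,"u":51}],"nw":{"a":{"l":24,"qm":48,"z":25},"c":{"co":78,"gmz":30,"nj":51}}}
After op 3 (add /czj/k/kgs 57): {"czj":{"cj":[79,5,49,27,37,36],"k":{"kgs":57,"ra":92,"s":46}},"drt":[[25,37,67,27,31],[93,68],{"eq":43,"koh":4},{"j":12,"los":22,"smz":87,"u":51}],"nw":{"a":{"l":24,"qm":48,"z":25},"c":{"co":78,"gmz":30,"nj":51}}}
After op 4 (replace /czj/k/s 71): {"czj":{"cj":[79,5,49,27,37,36],"k":{"kgs":57,"ra":92,"s":71}},"drt":[[25,37,67,27,31],[93,68],{"eq":43,"koh":4},{"j":12,"los":22,"smz":87,"u":51}],"nw":{"a":{"l":24,"qm":48,"z":25},"c":{"co":78,"gmz":30,"nj":51}}}
After op 5 (add /czj/k 96): {"czj":{"cj":[79,5,49,27,37,36],"k":96},"drt":[[25,37,67,27,31],[93,68],{"eq":43,"koh":4},{"j":12,"los":22,"smz":87,"u":51}],"nw":{"a":{"l":24,"qm":48,"z":25},"c":{"co":78,"gmz":30,"nj":51}}}
After op 6 (remove /drt/3): {"czj":{"cj":[79,5,49,27,37,36],"k":96},"drt":[[25,37,67,27,31],[93,68],{"eq":43,"koh":4}],"nw":{"a":{"l":24,"qm":48,"z":25},"c":{"co":78,"gmz":30,"nj":51}}}
After op 7 (add /drt/0/0 79): {"czj":{"cj":[79,5,49,27,37,36],"k":96},"drt":[[79,25,37,67,27,31],[93,68],{"eq":43,"koh":4}],"nw":{"a":{"l":24,"qm":48,"z":25},"c":{"co":78,"gmz":30,"nj":51}}}
After op 8 (replace /nw/c/gmz 0): {"czj":{"cj":[79,5,49,27,37,36],"k":96},"drt":[[79,25,37,67,27,31],[93,68],{"eq":43,"koh":4}],"nw":{"a":{"l":24,"qm":48,"z":25},"c":{"co":78,"gmz":0,"nj":51}}}
After op 9 (replace /drt/2/koh 86): {"czj":{"cj":[79,5,49,27,37,36],"k":96},"drt":[[79,25,37,67,27,31],[93,68],{"eq":43,"koh":86}],"nw":{"a":{"l":24,"qm":48,"z":25},"c":{"co":78,"gmz":0,"nj":51}}}
After op 10 (replace /nw/c/gmz 45): {"czj":{"cj":[79,5,49,27,37,36],"k":96},"drt":[[79,25,37,67,27,31],[93,68],{"eq":43,"koh":86}],"nw":{"a":{"l":24,"qm":48,"z":25},"c":{"co":78,"gmz":45,"nj":51}}}
After op 11 (replace /czj/cj/0 21): {"czj":{"cj":[21,5,49,27,37,36],"k":96},"drt":[[79,25,37,67,27,31],[93,68],{"eq":43,"koh":86}],"nw":{"a":{"l":24,"qm":48,"z":25},"c":{"co":78,"gmz":45,"nj":51}}}
After op 12 (add /drt/0/4 49): {"czj":{"cj":[21,5,49,27,37,36],"k":96},"drt":[[79,25,37,67,49,27,31],[93,68],{"eq":43,"koh":86}],"nw":{"a":{"l":24,"qm":48,"z":25},"c":{"co":78,"gmz":45,"nj":51}}}
After op 13 (replace /drt/1/0 17): {"czj":{"cj":[21,5,49,27,37,36],"k":96},"drt":[[79,25,37,67,49,27,31],[17,68],{"eq":43,"koh":86}],"nw":{"a":{"l":24,"qm":48,"z":25},"c":{"co":78,"gmz":45,"nj":51}}}
After op 14 (add /nw/c/y 66): {"czj":{"cj":[21,5,49,27,37,36],"k":96},"drt":[[79,25,37,67,49,27,31],[17,68],{"eq":43,"koh":86}],"nw":{"a":{"l":24,"qm":48,"z":25},"c":{"co":78,"gmz":45,"nj":51,"y":66}}}
After op 15 (replace /drt/2/koh 93): {"czj":{"cj":[21,5,49,27,37,36],"k":96},"drt":[[79,25,37,67,49,27,31],[17,68],{"eq":43,"koh":93}],"nw":{"a":{"l":24,"qm":48,"z":25},"c":{"co":78,"gmz":45,"nj":51,"y":66}}}
After op 16 (add /nw/c/yxb 72): {"czj":{"cj":[21,5,49,27,37,36],"k":96},"drt":[[79,25,37,67,49,27,31],[17,68],{"eq":43,"koh":93}],"nw":{"a":{"l":24,"qm":48,"z":25},"c":{"co":78,"gmz":45,"nj":51,"y":66,"yxb":72}}}
After op 17 (add /czj/m 53): {"czj":{"cj":[21,5,49,27,37,36],"k":96,"m":53},"drt":[[79,25,37,67,49,27,31],[17,68],{"eq":43,"koh":93}],"nw":{"a":{"l":24,"qm":48,"z":25},"c":{"co":78,"gmz":45,"nj":51,"y":66,"yxb":72}}}
After op 18 (replace /nw/c/yxb 14): {"czj":{"cj":[21,5,49,27,37,36],"k":96,"m":53},"drt":[[79,25,37,67,49,27,31],[17,68],{"eq":43,"koh":93}],"nw":{"a":{"l":24,"qm":48,"z":25},"c":{"co":78,"gmz":45,"nj":51,"y":66,"yxb":14}}}
After op 19 (add /nw/a/qm 33): {"czj":{"cj":[21,5,49,27,37,36],"k":96,"m":53},"drt":[[79,25,37,67,49,27,31],[17,68],{"eq":43,"koh":93}],"nw":{"a":{"l":24,"qm":33,"z":25},"c":{"co":78,"gmz":45,"nj":51,"y":66,"yxb":14}}}
After op 20 (remove /drt/1/1): {"czj":{"cj":[21,5,49,27,37,36],"k":96,"m":53},"drt":[[79,25,37,67,49,27,31],[17],{"eq":43,"koh":93}],"nw":{"a":{"l":24,"qm":33,"z":25},"c":{"co":78,"gmz":45,"nj":51,"y":66,"yxb":14}}}
After op 21 (replace /drt/0/6 72): {"czj":{"cj":[21,5,49,27,37,36],"k":96,"m":53},"drt":[[79,25,37,67,49,27,72],[17],{"eq":43,"koh":93}],"nw":{"a":{"l":24,"qm":33,"z":25},"c":{"co":78,"gmz":45,"nj":51,"y":66,"yxb":14}}}
After op 22 (add /nw 29): {"czj":{"cj":[21,5,49,27,37,36],"k":96,"m":53},"drt":[[79,25,37,67,49,27,72],[17],{"eq":43,"koh":93}],"nw":29}
After op 23 (replace /drt/0/4 54): {"czj":{"cj":[21,5,49,27,37,36],"k":96,"m":53},"drt":[[79,25,37,67,54,27,72],[17],{"eq":43,"koh":93}],"nw":29}
Size at path /czj/cj: 6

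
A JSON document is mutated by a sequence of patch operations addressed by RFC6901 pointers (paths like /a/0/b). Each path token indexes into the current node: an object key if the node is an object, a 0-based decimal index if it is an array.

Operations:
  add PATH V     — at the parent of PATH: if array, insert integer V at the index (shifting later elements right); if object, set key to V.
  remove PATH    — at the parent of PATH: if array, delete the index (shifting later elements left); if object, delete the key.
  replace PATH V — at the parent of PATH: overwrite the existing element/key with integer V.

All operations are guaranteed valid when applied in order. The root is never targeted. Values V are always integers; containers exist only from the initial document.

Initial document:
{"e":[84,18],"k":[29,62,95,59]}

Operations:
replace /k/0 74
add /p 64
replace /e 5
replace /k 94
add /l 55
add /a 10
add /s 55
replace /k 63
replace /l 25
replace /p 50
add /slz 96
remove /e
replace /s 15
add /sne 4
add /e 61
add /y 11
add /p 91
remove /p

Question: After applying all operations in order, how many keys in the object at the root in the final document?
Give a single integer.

After op 1 (replace /k/0 74): {"e":[84,18],"k":[74,62,95,59]}
After op 2 (add /p 64): {"e":[84,18],"k":[74,62,95,59],"p":64}
After op 3 (replace /e 5): {"e":5,"k":[74,62,95,59],"p":64}
After op 4 (replace /k 94): {"e":5,"k":94,"p":64}
After op 5 (add /l 55): {"e":5,"k":94,"l":55,"p":64}
After op 6 (add /a 10): {"a":10,"e":5,"k":94,"l":55,"p":64}
After op 7 (add /s 55): {"a":10,"e":5,"k":94,"l":55,"p":64,"s":55}
After op 8 (replace /k 63): {"a":10,"e":5,"k":63,"l":55,"p":64,"s":55}
After op 9 (replace /l 25): {"a":10,"e":5,"k":63,"l":25,"p":64,"s":55}
After op 10 (replace /p 50): {"a":10,"e":5,"k":63,"l":25,"p":50,"s":55}
After op 11 (add /slz 96): {"a":10,"e":5,"k":63,"l":25,"p":50,"s":55,"slz":96}
After op 12 (remove /e): {"a":10,"k":63,"l":25,"p":50,"s":55,"slz":96}
After op 13 (replace /s 15): {"a":10,"k":63,"l":25,"p":50,"s":15,"slz":96}
After op 14 (add /sne 4): {"a":10,"k":63,"l":25,"p":50,"s":15,"slz":96,"sne":4}
After op 15 (add /e 61): {"a":10,"e":61,"k":63,"l":25,"p":50,"s":15,"slz":96,"sne":4}
After op 16 (add /y 11): {"a":10,"e":61,"k":63,"l":25,"p":50,"s":15,"slz":96,"sne":4,"y":11}
After op 17 (add /p 91): {"a":10,"e":61,"k":63,"l":25,"p":91,"s":15,"slz":96,"sne":4,"y":11}
After op 18 (remove /p): {"a":10,"e":61,"k":63,"l":25,"s":15,"slz":96,"sne":4,"y":11}
Size at the root: 8

Answer: 8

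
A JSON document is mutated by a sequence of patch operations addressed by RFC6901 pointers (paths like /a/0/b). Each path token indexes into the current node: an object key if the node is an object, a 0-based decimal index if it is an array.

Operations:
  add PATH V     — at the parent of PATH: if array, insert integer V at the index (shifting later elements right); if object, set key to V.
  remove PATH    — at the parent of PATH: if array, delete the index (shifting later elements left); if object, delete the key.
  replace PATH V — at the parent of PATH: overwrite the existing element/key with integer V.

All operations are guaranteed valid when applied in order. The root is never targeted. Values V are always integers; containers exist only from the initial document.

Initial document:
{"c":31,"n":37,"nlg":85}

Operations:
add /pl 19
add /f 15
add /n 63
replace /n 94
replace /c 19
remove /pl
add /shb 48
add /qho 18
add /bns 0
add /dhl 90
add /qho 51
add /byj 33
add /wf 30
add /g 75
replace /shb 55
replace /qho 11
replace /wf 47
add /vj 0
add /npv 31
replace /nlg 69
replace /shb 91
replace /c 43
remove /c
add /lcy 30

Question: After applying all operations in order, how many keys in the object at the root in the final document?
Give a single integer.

After op 1 (add /pl 19): {"c":31,"n":37,"nlg":85,"pl":19}
After op 2 (add /f 15): {"c":31,"f":15,"n":37,"nlg":85,"pl":19}
After op 3 (add /n 63): {"c":31,"f":15,"n":63,"nlg":85,"pl":19}
After op 4 (replace /n 94): {"c":31,"f":15,"n":94,"nlg":85,"pl":19}
After op 5 (replace /c 19): {"c":19,"f":15,"n":94,"nlg":85,"pl":19}
After op 6 (remove /pl): {"c":19,"f":15,"n":94,"nlg":85}
After op 7 (add /shb 48): {"c":19,"f":15,"n":94,"nlg":85,"shb":48}
After op 8 (add /qho 18): {"c":19,"f":15,"n":94,"nlg":85,"qho":18,"shb":48}
After op 9 (add /bns 0): {"bns":0,"c":19,"f":15,"n":94,"nlg":85,"qho":18,"shb":48}
After op 10 (add /dhl 90): {"bns":0,"c":19,"dhl":90,"f":15,"n":94,"nlg":85,"qho":18,"shb":48}
After op 11 (add /qho 51): {"bns":0,"c":19,"dhl":90,"f":15,"n":94,"nlg":85,"qho":51,"shb":48}
After op 12 (add /byj 33): {"bns":0,"byj":33,"c":19,"dhl":90,"f":15,"n":94,"nlg":85,"qho":51,"shb":48}
After op 13 (add /wf 30): {"bns":0,"byj":33,"c":19,"dhl":90,"f":15,"n":94,"nlg":85,"qho":51,"shb":48,"wf":30}
After op 14 (add /g 75): {"bns":0,"byj":33,"c":19,"dhl":90,"f":15,"g":75,"n":94,"nlg":85,"qho":51,"shb":48,"wf":30}
After op 15 (replace /shb 55): {"bns":0,"byj":33,"c":19,"dhl":90,"f":15,"g":75,"n":94,"nlg":85,"qho":51,"shb":55,"wf":30}
After op 16 (replace /qho 11): {"bns":0,"byj":33,"c":19,"dhl":90,"f":15,"g":75,"n":94,"nlg":85,"qho":11,"shb":55,"wf":30}
After op 17 (replace /wf 47): {"bns":0,"byj":33,"c":19,"dhl":90,"f":15,"g":75,"n":94,"nlg":85,"qho":11,"shb":55,"wf":47}
After op 18 (add /vj 0): {"bns":0,"byj":33,"c":19,"dhl":90,"f":15,"g":75,"n":94,"nlg":85,"qho":11,"shb":55,"vj":0,"wf":47}
After op 19 (add /npv 31): {"bns":0,"byj":33,"c":19,"dhl":90,"f":15,"g":75,"n":94,"nlg":85,"npv":31,"qho":11,"shb":55,"vj":0,"wf":47}
After op 20 (replace /nlg 69): {"bns":0,"byj":33,"c":19,"dhl":90,"f":15,"g":75,"n":94,"nlg":69,"npv":31,"qho":11,"shb":55,"vj":0,"wf":47}
After op 21 (replace /shb 91): {"bns":0,"byj":33,"c":19,"dhl":90,"f":15,"g":75,"n":94,"nlg":69,"npv":31,"qho":11,"shb":91,"vj":0,"wf":47}
After op 22 (replace /c 43): {"bns":0,"byj":33,"c":43,"dhl":90,"f":15,"g":75,"n":94,"nlg":69,"npv":31,"qho":11,"shb":91,"vj":0,"wf":47}
After op 23 (remove /c): {"bns":0,"byj":33,"dhl":90,"f":15,"g":75,"n":94,"nlg":69,"npv":31,"qho":11,"shb":91,"vj":0,"wf":47}
After op 24 (add /lcy 30): {"bns":0,"byj":33,"dhl":90,"f":15,"g":75,"lcy":30,"n":94,"nlg":69,"npv":31,"qho":11,"shb":91,"vj":0,"wf":47}
Size at the root: 13

Answer: 13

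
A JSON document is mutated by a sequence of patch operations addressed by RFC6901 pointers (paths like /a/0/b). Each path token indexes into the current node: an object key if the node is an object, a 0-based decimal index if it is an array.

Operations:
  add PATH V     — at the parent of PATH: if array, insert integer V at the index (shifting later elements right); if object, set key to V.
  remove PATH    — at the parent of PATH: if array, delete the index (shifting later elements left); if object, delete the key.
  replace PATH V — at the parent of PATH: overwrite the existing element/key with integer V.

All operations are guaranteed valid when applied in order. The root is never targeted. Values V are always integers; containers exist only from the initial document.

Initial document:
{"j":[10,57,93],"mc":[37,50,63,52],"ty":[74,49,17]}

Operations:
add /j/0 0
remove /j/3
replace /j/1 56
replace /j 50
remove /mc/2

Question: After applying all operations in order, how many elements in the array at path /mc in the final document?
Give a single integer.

After op 1 (add /j/0 0): {"j":[0,10,57,93],"mc":[37,50,63,52],"ty":[74,49,17]}
After op 2 (remove /j/3): {"j":[0,10,57],"mc":[37,50,63,52],"ty":[74,49,17]}
After op 3 (replace /j/1 56): {"j":[0,56,57],"mc":[37,50,63,52],"ty":[74,49,17]}
After op 4 (replace /j 50): {"j":50,"mc":[37,50,63,52],"ty":[74,49,17]}
After op 5 (remove /mc/2): {"j":50,"mc":[37,50,52],"ty":[74,49,17]}
Size at path /mc: 3

Answer: 3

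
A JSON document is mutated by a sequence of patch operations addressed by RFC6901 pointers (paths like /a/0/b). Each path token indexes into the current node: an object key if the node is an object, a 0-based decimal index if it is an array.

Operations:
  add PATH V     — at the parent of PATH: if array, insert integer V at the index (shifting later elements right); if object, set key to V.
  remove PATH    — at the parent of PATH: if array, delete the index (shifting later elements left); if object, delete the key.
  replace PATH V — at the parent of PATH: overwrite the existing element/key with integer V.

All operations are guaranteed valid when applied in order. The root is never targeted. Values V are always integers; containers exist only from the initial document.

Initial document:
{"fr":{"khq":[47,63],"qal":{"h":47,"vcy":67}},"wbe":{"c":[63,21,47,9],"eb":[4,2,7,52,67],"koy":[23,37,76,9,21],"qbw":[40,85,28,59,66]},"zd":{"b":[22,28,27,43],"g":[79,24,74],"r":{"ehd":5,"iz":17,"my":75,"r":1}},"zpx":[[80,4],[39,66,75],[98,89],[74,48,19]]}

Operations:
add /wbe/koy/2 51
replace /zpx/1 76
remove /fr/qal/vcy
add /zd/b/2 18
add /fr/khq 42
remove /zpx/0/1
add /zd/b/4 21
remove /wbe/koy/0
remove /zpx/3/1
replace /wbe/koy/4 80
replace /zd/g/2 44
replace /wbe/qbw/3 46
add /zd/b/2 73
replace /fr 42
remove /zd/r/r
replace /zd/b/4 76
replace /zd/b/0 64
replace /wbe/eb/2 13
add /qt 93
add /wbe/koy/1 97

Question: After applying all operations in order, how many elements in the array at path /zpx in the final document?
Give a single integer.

Answer: 4

Derivation:
After op 1 (add /wbe/koy/2 51): {"fr":{"khq":[47,63],"qal":{"h":47,"vcy":67}},"wbe":{"c":[63,21,47,9],"eb":[4,2,7,52,67],"koy":[23,37,51,76,9,21],"qbw":[40,85,28,59,66]},"zd":{"b":[22,28,27,43],"g":[79,24,74],"r":{"ehd":5,"iz":17,"my":75,"r":1}},"zpx":[[80,4],[39,66,75],[98,89],[74,48,19]]}
After op 2 (replace /zpx/1 76): {"fr":{"khq":[47,63],"qal":{"h":47,"vcy":67}},"wbe":{"c":[63,21,47,9],"eb":[4,2,7,52,67],"koy":[23,37,51,76,9,21],"qbw":[40,85,28,59,66]},"zd":{"b":[22,28,27,43],"g":[79,24,74],"r":{"ehd":5,"iz":17,"my":75,"r":1}},"zpx":[[80,4],76,[98,89],[74,48,19]]}
After op 3 (remove /fr/qal/vcy): {"fr":{"khq":[47,63],"qal":{"h":47}},"wbe":{"c":[63,21,47,9],"eb":[4,2,7,52,67],"koy":[23,37,51,76,9,21],"qbw":[40,85,28,59,66]},"zd":{"b":[22,28,27,43],"g":[79,24,74],"r":{"ehd":5,"iz":17,"my":75,"r":1}},"zpx":[[80,4],76,[98,89],[74,48,19]]}
After op 4 (add /zd/b/2 18): {"fr":{"khq":[47,63],"qal":{"h":47}},"wbe":{"c":[63,21,47,9],"eb":[4,2,7,52,67],"koy":[23,37,51,76,9,21],"qbw":[40,85,28,59,66]},"zd":{"b":[22,28,18,27,43],"g":[79,24,74],"r":{"ehd":5,"iz":17,"my":75,"r":1}},"zpx":[[80,4],76,[98,89],[74,48,19]]}
After op 5 (add /fr/khq 42): {"fr":{"khq":42,"qal":{"h":47}},"wbe":{"c":[63,21,47,9],"eb":[4,2,7,52,67],"koy":[23,37,51,76,9,21],"qbw":[40,85,28,59,66]},"zd":{"b":[22,28,18,27,43],"g":[79,24,74],"r":{"ehd":5,"iz":17,"my":75,"r":1}},"zpx":[[80,4],76,[98,89],[74,48,19]]}
After op 6 (remove /zpx/0/1): {"fr":{"khq":42,"qal":{"h":47}},"wbe":{"c":[63,21,47,9],"eb":[4,2,7,52,67],"koy":[23,37,51,76,9,21],"qbw":[40,85,28,59,66]},"zd":{"b":[22,28,18,27,43],"g":[79,24,74],"r":{"ehd":5,"iz":17,"my":75,"r":1}},"zpx":[[80],76,[98,89],[74,48,19]]}
After op 7 (add /zd/b/4 21): {"fr":{"khq":42,"qal":{"h":47}},"wbe":{"c":[63,21,47,9],"eb":[4,2,7,52,67],"koy":[23,37,51,76,9,21],"qbw":[40,85,28,59,66]},"zd":{"b":[22,28,18,27,21,43],"g":[79,24,74],"r":{"ehd":5,"iz":17,"my":75,"r":1}},"zpx":[[80],76,[98,89],[74,48,19]]}
After op 8 (remove /wbe/koy/0): {"fr":{"khq":42,"qal":{"h":47}},"wbe":{"c":[63,21,47,9],"eb":[4,2,7,52,67],"koy":[37,51,76,9,21],"qbw":[40,85,28,59,66]},"zd":{"b":[22,28,18,27,21,43],"g":[79,24,74],"r":{"ehd":5,"iz":17,"my":75,"r":1}},"zpx":[[80],76,[98,89],[74,48,19]]}
After op 9 (remove /zpx/3/1): {"fr":{"khq":42,"qal":{"h":47}},"wbe":{"c":[63,21,47,9],"eb":[4,2,7,52,67],"koy":[37,51,76,9,21],"qbw":[40,85,28,59,66]},"zd":{"b":[22,28,18,27,21,43],"g":[79,24,74],"r":{"ehd":5,"iz":17,"my":75,"r":1}},"zpx":[[80],76,[98,89],[74,19]]}
After op 10 (replace /wbe/koy/4 80): {"fr":{"khq":42,"qal":{"h":47}},"wbe":{"c":[63,21,47,9],"eb":[4,2,7,52,67],"koy":[37,51,76,9,80],"qbw":[40,85,28,59,66]},"zd":{"b":[22,28,18,27,21,43],"g":[79,24,74],"r":{"ehd":5,"iz":17,"my":75,"r":1}},"zpx":[[80],76,[98,89],[74,19]]}
After op 11 (replace /zd/g/2 44): {"fr":{"khq":42,"qal":{"h":47}},"wbe":{"c":[63,21,47,9],"eb":[4,2,7,52,67],"koy":[37,51,76,9,80],"qbw":[40,85,28,59,66]},"zd":{"b":[22,28,18,27,21,43],"g":[79,24,44],"r":{"ehd":5,"iz":17,"my":75,"r":1}},"zpx":[[80],76,[98,89],[74,19]]}
After op 12 (replace /wbe/qbw/3 46): {"fr":{"khq":42,"qal":{"h":47}},"wbe":{"c":[63,21,47,9],"eb":[4,2,7,52,67],"koy":[37,51,76,9,80],"qbw":[40,85,28,46,66]},"zd":{"b":[22,28,18,27,21,43],"g":[79,24,44],"r":{"ehd":5,"iz":17,"my":75,"r":1}},"zpx":[[80],76,[98,89],[74,19]]}
After op 13 (add /zd/b/2 73): {"fr":{"khq":42,"qal":{"h":47}},"wbe":{"c":[63,21,47,9],"eb":[4,2,7,52,67],"koy":[37,51,76,9,80],"qbw":[40,85,28,46,66]},"zd":{"b":[22,28,73,18,27,21,43],"g":[79,24,44],"r":{"ehd":5,"iz":17,"my":75,"r":1}},"zpx":[[80],76,[98,89],[74,19]]}
After op 14 (replace /fr 42): {"fr":42,"wbe":{"c":[63,21,47,9],"eb":[4,2,7,52,67],"koy":[37,51,76,9,80],"qbw":[40,85,28,46,66]},"zd":{"b":[22,28,73,18,27,21,43],"g":[79,24,44],"r":{"ehd":5,"iz":17,"my":75,"r":1}},"zpx":[[80],76,[98,89],[74,19]]}
After op 15 (remove /zd/r/r): {"fr":42,"wbe":{"c":[63,21,47,9],"eb":[4,2,7,52,67],"koy":[37,51,76,9,80],"qbw":[40,85,28,46,66]},"zd":{"b":[22,28,73,18,27,21,43],"g":[79,24,44],"r":{"ehd":5,"iz":17,"my":75}},"zpx":[[80],76,[98,89],[74,19]]}
After op 16 (replace /zd/b/4 76): {"fr":42,"wbe":{"c":[63,21,47,9],"eb":[4,2,7,52,67],"koy":[37,51,76,9,80],"qbw":[40,85,28,46,66]},"zd":{"b":[22,28,73,18,76,21,43],"g":[79,24,44],"r":{"ehd":5,"iz":17,"my":75}},"zpx":[[80],76,[98,89],[74,19]]}
After op 17 (replace /zd/b/0 64): {"fr":42,"wbe":{"c":[63,21,47,9],"eb":[4,2,7,52,67],"koy":[37,51,76,9,80],"qbw":[40,85,28,46,66]},"zd":{"b":[64,28,73,18,76,21,43],"g":[79,24,44],"r":{"ehd":5,"iz":17,"my":75}},"zpx":[[80],76,[98,89],[74,19]]}
After op 18 (replace /wbe/eb/2 13): {"fr":42,"wbe":{"c":[63,21,47,9],"eb":[4,2,13,52,67],"koy":[37,51,76,9,80],"qbw":[40,85,28,46,66]},"zd":{"b":[64,28,73,18,76,21,43],"g":[79,24,44],"r":{"ehd":5,"iz":17,"my":75}},"zpx":[[80],76,[98,89],[74,19]]}
After op 19 (add /qt 93): {"fr":42,"qt":93,"wbe":{"c":[63,21,47,9],"eb":[4,2,13,52,67],"koy":[37,51,76,9,80],"qbw":[40,85,28,46,66]},"zd":{"b":[64,28,73,18,76,21,43],"g":[79,24,44],"r":{"ehd":5,"iz":17,"my":75}},"zpx":[[80],76,[98,89],[74,19]]}
After op 20 (add /wbe/koy/1 97): {"fr":42,"qt":93,"wbe":{"c":[63,21,47,9],"eb":[4,2,13,52,67],"koy":[37,97,51,76,9,80],"qbw":[40,85,28,46,66]},"zd":{"b":[64,28,73,18,76,21,43],"g":[79,24,44],"r":{"ehd":5,"iz":17,"my":75}},"zpx":[[80],76,[98,89],[74,19]]}
Size at path /zpx: 4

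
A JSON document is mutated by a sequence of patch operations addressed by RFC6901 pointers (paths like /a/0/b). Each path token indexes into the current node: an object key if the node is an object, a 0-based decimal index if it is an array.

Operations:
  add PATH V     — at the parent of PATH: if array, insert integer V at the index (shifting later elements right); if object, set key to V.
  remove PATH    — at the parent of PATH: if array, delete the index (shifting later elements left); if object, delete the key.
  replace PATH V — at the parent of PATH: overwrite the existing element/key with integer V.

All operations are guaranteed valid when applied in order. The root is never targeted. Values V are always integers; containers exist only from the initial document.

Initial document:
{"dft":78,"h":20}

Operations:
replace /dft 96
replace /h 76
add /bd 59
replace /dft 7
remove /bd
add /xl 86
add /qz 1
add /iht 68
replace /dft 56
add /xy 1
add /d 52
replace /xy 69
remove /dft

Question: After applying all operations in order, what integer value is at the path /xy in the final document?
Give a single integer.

Answer: 69

Derivation:
After op 1 (replace /dft 96): {"dft":96,"h":20}
After op 2 (replace /h 76): {"dft":96,"h":76}
After op 3 (add /bd 59): {"bd":59,"dft":96,"h":76}
After op 4 (replace /dft 7): {"bd":59,"dft":7,"h":76}
After op 5 (remove /bd): {"dft":7,"h":76}
After op 6 (add /xl 86): {"dft":7,"h":76,"xl":86}
After op 7 (add /qz 1): {"dft":7,"h":76,"qz":1,"xl":86}
After op 8 (add /iht 68): {"dft":7,"h":76,"iht":68,"qz":1,"xl":86}
After op 9 (replace /dft 56): {"dft":56,"h":76,"iht":68,"qz":1,"xl":86}
After op 10 (add /xy 1): {"dft":56,"h":76,"iht":68,"qz":1,"xl":86,"xy":1}
After op 11 (add /d 52): {"d":52,"dft":56,"h":76,"iht":68,"qz":1,"xl":86,"xy":1}
After op 12 (replace /xy 69): {"d":52,"dft":56,"h":76,"iht":68,"qz":1,"xl":86,"xy":69}
After op 13 (remove /dft): {"d":52,"h":76,"iht":68,"qz":1,"xl":86,"xy":69}
Value at /xy: 69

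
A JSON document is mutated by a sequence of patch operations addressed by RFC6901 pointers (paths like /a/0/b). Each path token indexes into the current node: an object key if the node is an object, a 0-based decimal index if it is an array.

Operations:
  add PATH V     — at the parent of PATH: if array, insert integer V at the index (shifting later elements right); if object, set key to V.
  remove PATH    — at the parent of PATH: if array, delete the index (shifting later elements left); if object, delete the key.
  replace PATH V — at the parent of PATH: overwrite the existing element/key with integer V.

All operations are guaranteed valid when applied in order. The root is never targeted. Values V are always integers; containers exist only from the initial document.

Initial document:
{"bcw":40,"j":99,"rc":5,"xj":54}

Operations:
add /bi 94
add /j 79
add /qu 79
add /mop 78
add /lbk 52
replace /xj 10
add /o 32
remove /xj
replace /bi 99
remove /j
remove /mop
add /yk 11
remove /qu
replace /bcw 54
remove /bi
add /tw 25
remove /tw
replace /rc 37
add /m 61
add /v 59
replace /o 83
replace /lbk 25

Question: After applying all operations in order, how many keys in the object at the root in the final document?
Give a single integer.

Answer: 7

Derivation:
After op 1 (add /bi 94): {"bcw":40,"bi":94,"j":99,"rc":5,"xj":54}
After op 2 (add /j 79): {"bcw":40,"bi":94,"j":79,"rc":5,"xj":54}
After op 3 (add /qu 79): {"bcw":40,"bi":94,"j":79,"qu":79,"rc":5,"xj":54}
After op 4 (add /mop 78): {"bcw":40,"bi":94,"j":79,"mop":78,"qu":79,"rc":5,"xj":54}
After op 5 (add /lbk 52): {"bcw":40,"bi":94,"j":79,"lbk":52,"mop":78,"qu":79,"rc":5,"xj":54}
After op 6 (replace /xj 10): {"bcw":40,"bi":94,"j":79,"lbk":52,"mop":78,"qu":79,"rc":5,"xj":10}
After op 7 (add /o 32): {"bcw":40,"bi":94,"j":79,"lbk":52,"mop":78,"o":32,"qu":79,"rc":5,"xj":10}
After op 8 (remove /xj): {"bcw":40,"bi":94,"j":79,"lbk":52,"mop":78,"o":32,"qu":79,"rc":5}
After op 9 (replace /bi 99): {"bcw":40,"bi":99,"j":79,"lbk":52,"mop":78,"o":32,"qu":79,"rc":5}
After op 10 (remove /j): {"bcw":40,"bi":99,"lbk":52,"mop":78,"o":32,"qu":79,"rc":5}
After op 11 (remove /mop): {"bcw":40,"bi":99,"lbk":52,"o":32,"qu":79,"rc":5}
After op 12 (add /yk 11): {"bcw":40,"bi":99,"lbk":52,"o":32,"qu":79,"rc":5,"yk":11}
After op 13 (remove /qu): {"bcw":40,"bi":99,"lbk":52,"o":32,"rc":5,"yk":11}
After op 14 (replace /bcw 54): {"bcw":54,"bi":99,"lbk":52,"o":32,"rc":5,"yk":11}
After op 15 (remove /bi): {"bcw":54,"lbk":52,"o":32,"rc":5,"yk":11}
After op 16 (add /tw 25): {"bcw":54,"lbk":52,"o":32,"rc":5,"tw":25,"yk":11}
After op 17 (remove /tw): {"bcw":54,"lbk":52,"o":32,"rc":5,"yk":11}
After op 18 (replace /rc 37): {"bcw":54,"lbk":52,"o":32,"rc":37,"yk":11}
After op 19 (add /m 61): {"bcw":54,"lbk":52,"m":61,"o":32,"rc":37,"yk":11}
After op 20 (add /v 59): {"bcw":54,"lbk":52,"m":61,"o":32,"rc":37,"v":59,"yk":11}
After op 21 (replace /o 83): {"bcw":54,"lbk":52,"m":61,"o":83,"rc":37,"v":59,"yk":11}
After op 22 (replace /lbk 25): {"bcw":54,"lbk":25,"m":61,"o":83,"rc":37,"v":59,"yk":11}
Size at the root: 7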